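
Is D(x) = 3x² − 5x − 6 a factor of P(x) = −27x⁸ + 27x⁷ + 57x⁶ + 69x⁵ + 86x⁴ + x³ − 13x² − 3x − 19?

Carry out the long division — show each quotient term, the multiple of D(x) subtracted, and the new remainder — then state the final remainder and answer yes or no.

Step 1: lead(−27x⁸ + 27x⁷ + 57x⁶ + 69x⁵ + 86x⁴ + x³ − 13x² − 3x − 19) ÷ lead(D) = −27x⁸ ÷ 3x² = −9x⁶. Subtract (−9x⁶)·D = −27x⁸ + 45x⁷ + 54x⁶. Remainder: −18x⁷ + 3x⁶ + 69x⁵ + 86x⁴ + x³ − 13x² − 3x − 19.
Step 2: lead(−18x⁷ + 3x⁶ + 69x⁵ + 86x⁴ + x³ − 13x² − 3x − 19) ÷ lead(D) = −18x⁷ ÷ 3x² = −6x⁵. Subtract (−6x⁵)·D = −18x⁷ + 30x⁶ + 36x⁵. Remainder: −27x⁶ + 33x⁵ + 86x⁴ + x³ − 13x² − 3x − 19.
Step 3: lead(−27x⁶ + 33x⁵ + 86x⁴ + x³ − 13x² − 3x − 19) ÷ lead(D) = −27x⁶ ÷ 3x² = −9x⁴. Subtract (−9x⁴)·D = −27x⁶ + 45x⁵ + 54x⁴. Remainder: −12x⁵ + 32x⁴ + x³ − 13x² − 3x − 19.
Step 4: lead(−12x⁵ + 32x⁴ + x³ − 13x² − 3x − 19) ÷ lead(D) = −12x⁵ ÷ 3x² = −4x³. Subtract (−4x³)·D = −12x⁵ + 20x⁴ + 24x³. Remainder: 12x⁴ − 23x³ − 13x² − 3x − 19.
Step 5: lead(12x⁴ − 23x³ − 13x² − 3x − 19) ÷ lead(D) = 12x⁴ ÷ 3x² = 4x². Subtract (4x²)·D = 12x⁴ − 20x³ − 24x². Remainder: −3x³ + 11x² − 3x − 19.
Step 6: lead(−3x³ + 11x² − 3x − 19) ÷ lead(D) = −3x³ ÷ 3x² = −x. Subtract (−x)·D = −3x³ + 5x² + 6x. Remainder: 6x² − 9x − 19.
Step 7: lead(6x² − 9x − 19) ÷ lead(D) = 6x² ÷ 3x² = 2. Subtract (2)·D = 6x² − 10x − 12. Remainder: x − 7.

R(x) = x − 7, so D(x) is not a factor of P(x). no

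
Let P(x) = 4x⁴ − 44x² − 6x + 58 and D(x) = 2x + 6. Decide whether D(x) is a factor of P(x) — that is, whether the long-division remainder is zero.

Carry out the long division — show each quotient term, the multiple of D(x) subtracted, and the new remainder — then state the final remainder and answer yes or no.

Step 1: lead(4x⁴ − 44x² − 6x + 58) ÷ lead(D) = 4x⁴ ÷ 2x = 2x³. Subtract (2x³)·D = 4x⁴ + 12x³. Remainder: −12x³ − 44x² − 6x + 58.
Step 2: lead(−12x³ − 44x² − 6x + 58) ÷ lead(D) = −12x³ ÷ 2x = −6x². Subtract (−6x²)·D = −12x³ − 36x². Remainder: −8x² − 6x + 58.
Step 3: lead(−8x² − 6x + 58) ÷ lead(D) = −8x² ÷ 2x = −4x. Subtract (−4x)·D = −8x² − 24x. Remainder: 18x + 58.
Step 4: lead(18x + 58) ÷ lead(D) = 18x ÷ 2x = 9. Subtract (9)·D = 18x + 54. Remainder: 4.

R(x) = 4, so D(x) is not a factor of P(x). no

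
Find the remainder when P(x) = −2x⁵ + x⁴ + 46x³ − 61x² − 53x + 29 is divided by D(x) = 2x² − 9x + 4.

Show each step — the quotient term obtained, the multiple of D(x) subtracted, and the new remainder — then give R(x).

Step 1: lead(−2x⁵ + x⁴ + 46x³ − 61x² − 53x + 29) ÷ lead(D) = −2x⁵ ÷ 2x² = −x³. Subtract (−x³)·D = −2x⁵ + 9x⁴ − 4x³. Remainder: −8x⁴ + 50x³ − 61x² − 53x + 29.
Step 2: lead(−8x⁴ + 50x³ − 61x² − 53x + 29) ÷ lead(D) = −8x⁴ ÷ 2x² = −4x². Subtract (−4x²)·D = −8x⁴ + 36x³ − 16x². Remainder: 14x³ − 45x² − 53x + 29.
Step 3: lead(14x³ − 45x² − 53x + 29) ÷ lead(D) = 14x³ ÷ 2x² = 7x. Subtract (7x)·D = 14x³ − 63x² + 28x. Remainder: 18x² − 81x + 29.
Step 4: lead(18x² − 81x + 29) ÷ lead(D) = 18x² ÷ 2x² = 9. Subtract (9)·D = 18x² − 81x + 36. Remainder: −7.

R(x) = −7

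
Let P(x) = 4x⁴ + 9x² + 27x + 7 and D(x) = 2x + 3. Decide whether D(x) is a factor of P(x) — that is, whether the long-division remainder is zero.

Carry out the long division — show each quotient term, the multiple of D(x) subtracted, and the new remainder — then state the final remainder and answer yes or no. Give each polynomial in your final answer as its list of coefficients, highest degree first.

R = [7], so D(x) is not a factor of P(x). no

Step 1: lead(4x⁴ + 9x² + 27x + 7) ÷ lead(D) = 4x⁴ ÷ 2x = 2x³. Subtract (2x³)·D = 4x⁴ + 6x³. Remainder: −6x³ + 9x² + 27x + 7.
Step 2: lead(−6x³ + 9x² + 27x + 7) ÷ lead(D) = −6x³ ÷ 2x = −3x². Subtract (−3x²)·D = −6x³ − 9x². Remainder: 18x² + 27x + 7.
Step 3: lead(18x² + 27x + 7) ÷ lead(D) = 18x² ÷ 2x = 9x. Subtract (9x)·D = 18x² + 27x. Remainder: 7.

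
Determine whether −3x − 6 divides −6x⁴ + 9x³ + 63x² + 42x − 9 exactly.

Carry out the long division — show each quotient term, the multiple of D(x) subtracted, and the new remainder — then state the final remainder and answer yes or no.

Step 1: lead(−6x⁴ + 9x³ + 63x² + 42x − 9) ÷ lead(D) = −6x⁴ ÷ −3x = 2x³. Subtract (2x³)·D = −6x⁴ − 12x³. Remainder: 21x³ + 63x² + 42x − 9.
Step 2: lead(21x³ + 63x² + 42x − 9) ÷ lead(D) = 21x³ ÷ −3x = −7x². Subtract (−7x²)·D = 21x³ + 42x². Remainder: 21x² + 42x − 9.
Step 3: lead(21x² + 42x − 9) ÷ lead(D) = 21x² ÷ −3x = −7x. Subtract (−7x)·D = 21x² + 42x. Remainder: −9.

R(x) = −9, so D(x) is not a factor of P(x). no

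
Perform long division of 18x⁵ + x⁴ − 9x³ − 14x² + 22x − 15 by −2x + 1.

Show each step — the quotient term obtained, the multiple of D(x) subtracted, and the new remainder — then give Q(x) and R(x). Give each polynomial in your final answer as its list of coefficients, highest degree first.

Step 1: lead(18x⁵ + x⁴ − 9x³ − 14x² + 22x − 15) ÷ lead(D) = 18x⁵ ÷ −2x = −9x⁴. Subtract (−9x⁴)·D = 18x⁵ − 9x⁴. Remainder: 10x⁴ − 9x³ − 14x² + 22x − 15.
Step 2: lead(10x⁴ − 9x³ − 14x² + 22x − 15) ÷ lead(D) = 10x⁴ ÷ −2x = −5x³. Subtract (−5x³)·D = 10x⁴ − 5x³. Remainder: −4x³ − 14x² + 22x − 15.
Step 3: lead(−4x³ − 14x² + 22x − 15) ÷ lead(D) = −4x³ ÷ −2x = 2x². Subtract (2x²)·D = −4x³ + 2x². Remainder: −16x² + 22x − 15.
Step 4: lead(−16x² + 22x − 15) ÷ lead(D) = −16x² ÷ −2x = 8x. Subtract (8x)·D = −16x² + 8x. Remainder: 14x − 15.
Step 5: lead(14x − 15) ÷ lead(D) = 14x ÷ −2x = −7. Subtract (−7)·D = 14x − 7. Remainder: −8.

Q = [-9, -5, 2, 8, -7]; R = [-8]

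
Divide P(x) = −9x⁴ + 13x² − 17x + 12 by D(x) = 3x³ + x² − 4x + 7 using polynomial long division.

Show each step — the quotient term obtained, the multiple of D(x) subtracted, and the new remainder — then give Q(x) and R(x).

Step 1: lead(−9x⁴ + 13x² − 17x + 12) ÷ lead(D) = −9x⁴ ÷ 3x³ = −3x. Subtract (−3x)·D = −9x⁴ − 3x³ + 12x² − 21x. Remainder: 3x³ + x² + 4x + 12.
Step 2: lead(3x³ + x² + 4x + 12) ÷ lead(D) = 3x³ ÷ 3x³ = 1. Subtract (1)·D = 3x³ + x² − 4x + 7. Remainder: 8x + 5.

Q(x) = −3x + 1; R(x) = 8x + 5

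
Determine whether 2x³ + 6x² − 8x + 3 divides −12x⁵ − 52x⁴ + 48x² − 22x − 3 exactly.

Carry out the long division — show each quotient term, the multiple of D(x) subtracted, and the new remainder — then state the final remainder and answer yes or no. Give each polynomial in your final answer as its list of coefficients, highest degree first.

R = [2, 2, -3], so D(x) is not a factor of P(x). no

Step 1: lead(−12x⁵ − 52x⁴ + 48x² − 22x − 3) ÷ lead(D) = −12x⁵ ÷ 2x³ = −6x². Subtract (−6x²)·D = −12x⁵ − 36x⁴ + 48x³ − 18x². Remainder: −16x⁴ − 48x³ + 66x² − 22x − 3.
Step 2: lead(−16x⁴ − 48x³ + 66x² − 22x − 3) ÷ lead(D) = −16x⁴ ÷ 2x³ = −8x. Subtract (−8x)·D = −16x⁴ − 48x³ + 64x² − 24x. Remainder: 2x² + 2x − 3.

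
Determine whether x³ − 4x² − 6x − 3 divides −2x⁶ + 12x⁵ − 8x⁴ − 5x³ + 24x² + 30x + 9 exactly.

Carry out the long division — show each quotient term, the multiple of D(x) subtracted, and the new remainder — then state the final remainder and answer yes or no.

R(x) = 0, so D(x) is a factor of P(x). yes

Step 1: lead(−2x⁶ + 12x⁵ − 8x⁴ − 5x³ + 24x² + 30x + 9) ÷ lead(D) = −2x⁶ ÷ x³ = −2x³. Subtract (−2x³)·D = −2x⁶ + 8x⁵ + 12x⁴ + 6x³. Remainder: 4x⁵ − 20x⁴ − 11x³ + 24x² + 30x + 9.
Step 2: lead(4x⁵ − 20x⁴ − 11x³ + 24x² + 30x + 9) ÷ lead(D) = 4x⁵ ÷ x³ = 4x². Subtract (4x²)·D = 4x⁵ − 16x⁴ − 24x³ − 12x². Remainder: −4x⁴ + 13x³ + 36x² + 30x + 9.
Step 3: lead(−4x⁴ + 13x³ + 36x² + 30x + 9) ÷ lead(D) = −4x⁴ ÷ x³ = −4x. Subtract (−4x)·D = −4x⁴ + 16x³ + 24x² + 12x. Remainder: −3x³ + 12x² + 18x + 9.
Step 4: lead(−3x³ + 12x² + 18x + 9) ÷ lead(D) = −3x³ ÷ x³ = −3. Subtract (−3)·D = −3x³ + 12x² + 18x + 9. Remainder: 0.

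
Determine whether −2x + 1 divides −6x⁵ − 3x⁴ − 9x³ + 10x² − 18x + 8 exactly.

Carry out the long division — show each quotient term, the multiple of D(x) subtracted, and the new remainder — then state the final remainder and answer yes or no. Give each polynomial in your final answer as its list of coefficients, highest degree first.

Step 1: lead(−6x⁵ − 3x⁴ − 9x³ + 10x² − 18x + 8) ÷ lead(D) = −6x⁵ ÷ −2x = 3x⁴. Subtract (3x⁴)·D = −6x⁵ + 3x⁴. Remainder: −6x⁴ − 9x³ + 10x² − 18x + 8.
Step 2: lead(−6x⁴ − 9x³ + 10x² − 18x + 8) ÷ lead(D) = −6x⁴ ÷ −2x = 3x³. Subtract (3x³)·D = −6x⁴ + 3x³. Remainder: −12x³ + 10x² − 18x + 8.
Step 3: lead(−12x³ + 10x² − 18x + 8) ÷ lead(D) = −12x³ ÷ −2x = 6x². Subtract (6x²)·D = −12x³ + 6x². Remainder: 4x² − 18x + 8.
Step 4: lead(4x² − 18x + 8) ÷ lead(D) = 4x² ÷ −2x = −2x. Subtract (−2x)·D = 4x² − 2x. Remainder: −16x + 8.
Step 5: lead(−16x + 8) ÷ lead(D) = −16x ÷ −2x = 8. Subtract (8)·D = −16x + 8. Remainder: 0.

R = [0], so D(x) is a factor of P(x). yes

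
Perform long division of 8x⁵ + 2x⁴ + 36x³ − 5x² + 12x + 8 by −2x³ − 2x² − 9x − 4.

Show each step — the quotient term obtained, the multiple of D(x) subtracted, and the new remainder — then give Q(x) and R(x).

Q(x) = −4x² + 3x − 3; R(x) = −3x − 4

Step 1: lead(8x⁵ + 2x⁴ + 36x³ − 5x² + 12x + 8) ÷ lead(D) = 8x⁵ ÷ −2x³ = −4x². Subtract (−4x²)·D = 8x⁵ + 8x⁴ + 36x³ + 16x². Remainder: −6x⁴ − 21x² + 12x + 8.
Step 2: lead(−6x⁴ − 21x² + 12x + 8) ÷ lead(D) = −6x⁴ ÷ −2x³ = 3x. Subtract (3x)·D = −6x⁴ − 6x³ − 27x² − 12x. Remainder: 6x³ + 6x² + 24x + 8.
Step 3: lead(6x³ + 6x² + 24x + 8) ÷ lead(D) = 6x³ ÷ −2x³ = −3. Subtract (−3)·D = 6x³ + 6x² + 27x + 12. Remainder: −3x − 4.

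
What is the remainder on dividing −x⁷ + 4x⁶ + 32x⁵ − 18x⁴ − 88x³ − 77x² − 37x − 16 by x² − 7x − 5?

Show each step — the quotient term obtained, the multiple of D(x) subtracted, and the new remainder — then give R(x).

R(x) = 9x − 1

Step 1: lead(−x⁷ + 4x⁶ + 32x⁵ − 18x⁴ − 88x³ − 77x² − 37x − 16) ÷ lead(D) = −x⁷ ÷ x² = −x⁵. Subtract (−x⁵)·D = −x⁷ + 7x⁶ + 5x⁵. Remainder: −3x⁶ + 27x⁵ − 18x⁴ − 88x³ − 77x² − 37x − 16.
Step 2: lead(−3x⁶ + 27x⁵ − 18x⁴ − 88x³ − 77x² − 37x − 16) ÷ lead(D) = −3x⁶ ÷ x² = −3x⁴. Subtract (−3x⁴)·D = −3x⁶ + 21x⁵ + 15x⁴. Remainder: 6x⁵ − 33x⁴ − 88x³ − 77x² − 37x − 16.
Step 3: lead(6x⁵ − 33x⁴ − 88x³ − 77x² − 37x − 16) ÷ lead(D) = 6x⁵ ÷ x² = 6x³. Subtract (6x³)·D = 6x⁵ − 42x⁴ − 30x³. Remainder: 9x⁴ − 58x³ − 77x² − 37x − 16.
Step 4: lead(9x⁴ − 58x³ − 77x² − 37x − 16) ÷ lead(D) = 9x⁴ ÷ x² = 9x². Subtract (9x²)·D = 9x⁴ − 63x³ − 45x². Remainder: 5x³ − 32x² − 37x − 16.
Step 5: lead(5x³ − 32x² − 37x − 16) ÷ lead(D) = 5x³ ÷ x² = 5x. Subtract (5x)·D = 5x³ − 35x² − 25x. Remainder: 3x² − 12x − 16.
Step 6: lead(3x² − 12x − 16) ÷ lead(D) = 3x² ÷ x² = 3. Subtract (3)·D = 3x² − 21x − 15. Remainder: 9x − 1.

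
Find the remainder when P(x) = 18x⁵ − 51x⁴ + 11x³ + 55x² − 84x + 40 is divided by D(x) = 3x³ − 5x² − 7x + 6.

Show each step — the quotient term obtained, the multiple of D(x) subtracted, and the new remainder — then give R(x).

Step 1: lead(18x⁵ − 51x⁴ + 11x³ + 55x² − 84x + 40) ÷ lead(D) = 18x⁵ ÷ 3x³ = 6x². Subtract (6x²)·D = 18x⁵ − 30x⁴ − 42x³ + 36x². Remainder: −21x⁴ + 53x³ + 19x² − 84x + 40.
Step 2: lead(−21x⁴ + 53x³ + 19x² − 84x + 40) ÷ lead(D) = −21x⁴ ÷ 3x³ = −7x. Subtract (−7x)·D = −21x⁴ + 35x³ + 49x² − 42x. Remainder: 18x³ − 30x² − 42x + 40.
Step 3: lead(18x³ − 30x² − 42x + 40) ÷ lead(D) = 18x³ ÷ 3x³ = 6. Subtract (6)·D = 18x³ − 30x² − 42x + 36. Remainder: 4.

R(x) = 4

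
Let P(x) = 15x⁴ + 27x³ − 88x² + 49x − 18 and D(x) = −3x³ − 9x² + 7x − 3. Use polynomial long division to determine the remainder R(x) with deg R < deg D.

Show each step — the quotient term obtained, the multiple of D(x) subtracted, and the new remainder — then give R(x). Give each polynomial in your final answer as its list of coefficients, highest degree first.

Step 1: lead(15x⁴ + 27x³ − 88x² + 49x − 18) ÷ lead(D) = 15x⁴ ÷ −3x³ = −5x. Subtract (−5x)·D = 15x⁴ + 45x³ − 35x² + 15x. Remainder: −18x³ − 53x² + 34x − 18.
Step 2: lead(−18x³ − 53x² + 34x − 18) ÷ lead(D) = −18x³ ÷ −3x³ = 6. Subtract (6)·D = −18x³ − 54x² + 42x − 18. Remainder: x² − 8x.

R = [1, -8, 0]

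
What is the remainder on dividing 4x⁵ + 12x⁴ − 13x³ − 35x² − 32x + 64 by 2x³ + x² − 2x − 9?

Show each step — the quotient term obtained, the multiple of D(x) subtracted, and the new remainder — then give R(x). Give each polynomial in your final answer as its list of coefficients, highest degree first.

Step 1: lead(4x⁵ + 12x⁴ − 13x³ − 35x² − 32x + 64) ÷ lead(D) = 4x⁵ ÷ 2x³ = 2x². Subtract (2x²)·D = 4x⁵ + 2x⁴ − 4x³ − 18x². Remainder: 10x⁴ − 9x³ − 17x² − 32x + 64.
Step 2: lead(10x⁴ − 9x³ − 17x² − 32x + 64) ÷ lead(D) = 10x⁴ ÷ 2x³ = 5x. Subtract (5x)·D = 10x⁴ + 5x³ − 10x² − 45x. Remainder: −14x³ − 7x² + 13x + 64.
Step 3: lead(−14x³ − 7x² + 13x + 64) ÷ lead(D) = −14x³ ÷ 2x³ = −7. Subtract (−7)·D = −14x³ − 7x² + 14x + 63. Remainder: −x + 1.

R = [-1, 1]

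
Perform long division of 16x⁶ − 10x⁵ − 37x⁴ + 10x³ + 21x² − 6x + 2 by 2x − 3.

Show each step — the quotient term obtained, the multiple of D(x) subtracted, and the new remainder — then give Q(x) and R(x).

Step 1: lead(16x⁶ − 10x⁵ − 37x⁴ + 10x³ + 21x² − 6x + 2) ÷ lead(D) = 16x⁶ ÷ 2x = 8x⁵. Subtract (8x⁵)·D = 16x⁶ − 24x⁵. Remainder: 14x⁵ − 37x⁴ + 10x³ + 21x² − 6x + 2.
Step 2: lead(14x⁵ − 37x⁴ + 10x³ + 21x² − 6x + 2) ÷ lead(D) = 14x⁵ ÷ 2x = 7x⁴. Subtract (7x⁴)·D = 14x⁵ − 21x⁴. Remainder: −16x⁴ + 10x³ + 21x² − 6x + 2.
Step 3: lead(−16x⁴ + 10x³ + 21x² − 6x + 2) ÷ lead(D) = −16x⁴ ÷ 2x = −8x³. Subtract (−8x³)·D = −16x⁴ + 24x³. Remainder: −14x³ + 21x² − 6x + 2.
Step 4: lead(−14x³ + 21x² − 6x + 2) ÷ lead(D) = −14x³ ÷ 2x = −7x². Subtract (−7x²)·D = −14x³ + 21x². Remainder: −6x + 2.
Step 5: lead(−6x + 2) ÷ lead(D) = −6x ÷ 2x = −3. Subtract (−3)·D = −6x + 9. Remainder: −7.

Q(x) = 8x⁵ + 7x⁴ − 8x³ − 7x² − 3; R(x) = −7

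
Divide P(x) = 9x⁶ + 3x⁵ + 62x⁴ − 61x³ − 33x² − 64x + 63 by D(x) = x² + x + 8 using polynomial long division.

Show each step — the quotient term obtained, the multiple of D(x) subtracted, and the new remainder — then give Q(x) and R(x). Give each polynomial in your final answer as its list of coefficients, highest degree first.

Step 1: lead(9x⁶ + 3x⁵ + 62x⁴ − 61x³ − 33x² − 64x + 63) ÷ lead(D) = 9x⁶ ÷ x² = 9x⁴. Subtract (9x⁴)·D = 9x⁶ + 9x⁵ + 72x⁴. Remainder: −6x⁵ − 10x⁴ − 61x³ − 33x² − 64x + 63.
Step 2: lead(−6x⁵ − 10x⁴ − 61x³ − 33x² − 64x + 63) ÷ lead(D) = −6x⁵ ÷ x² = −6x³. Subtract (−6x³)·D = −6x⁵ − 6x⁴ − 48x³. Remainder: −4x⁴ − 13x³ − 33x² − 64x + 63.
Step 3: lead(−4x⁴ − 13x³ − 33x² − 64x + 63) ÷ lead(D) = −4x⁴ ÷ x² = −4x². Subtract (−4x²)·D = −4x⁴ − 4x³ − 32x². Remainder: −9x³ − x² − 64x + 63.
Step 4: lead(−9x³ − x² − 64x + 63) ÷ lead(D) = −9x³ ÷ x² = −9x. Subtract (−9x)·D = −9x³ − 9x² − 72x. Remainder: 8x² + 8x + 63.
Step 5: lead(8x² + 8x + 63) ÷ lead(D) = 8x² ÷ x² = 8. Subtract (8)·D = 8x² + 8x + 64. Remainder: −1.

Q = [9, -6, -4, -9, 8]; R = [-1]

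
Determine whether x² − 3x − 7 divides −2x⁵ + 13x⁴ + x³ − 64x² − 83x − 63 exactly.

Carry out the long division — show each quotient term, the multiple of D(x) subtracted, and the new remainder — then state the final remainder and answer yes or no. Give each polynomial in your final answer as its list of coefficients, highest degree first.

Step 1: lead(−2x⁵ + 13x⁴ + x³ − 64x² − 83x − 63) ÷ lead(D) = −2x⁵ ÷ x² = −2x³. Subtract (−2x³)·D = −2x⁵ + 6x⁴ + 14x³. Remainder: 7x⁴ − 13x³ − 64x² − 83x − 63.
Step 2: lead(7x⁴ − 13x³ − 64x² − 83x − 63) ÷ lead(D) = 7x⁴ ÷ x² = 7x². Subtract (7x²)·D = 7x⁴ − 21x³ − 49x². Remainder: 8x³ − 15x² − 83x − 63.
Step 3: lead(8x³ − 15x² − 83x − 63) ÷ lead(D) = 8x³ ÷ x² = 8x. Subtract (8x)·D = 8x³ − 24x² − 56x. Remainder: 9x² − 27x − 63.
Step 4: lead(9x² − 27x − 63) ÷ lead(D) = 9x² ÷ x² = 9. Subtract (9)·D = 9x² − 27x − 63. Remainder: 0.

R = [0], so D(x) is a factor of P(x). yes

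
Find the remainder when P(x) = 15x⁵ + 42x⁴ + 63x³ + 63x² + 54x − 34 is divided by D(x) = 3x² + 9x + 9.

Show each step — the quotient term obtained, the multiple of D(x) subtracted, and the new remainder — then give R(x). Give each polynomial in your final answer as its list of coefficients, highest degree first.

Step 1: lead(15x⁵ + 42x⁴ + 63x³ + 63x² + 54x − 34) ÷ lead(D) = 15x⁵ ÷ 3x² = 5x³. Subtract (5x³)·D = 15x⁵ + 45x⁴ + 45x³. Remainder: −3x⁴ + 18x³ + 63x² + 54x − 34.
Step 2: lead(−3x⁴ + 18x³ + 63x² + 54x − 34) ÷ lead(D) = −3x⁴ ÷ 3x² = −x². Subtract (−x²)·D = −3x⁴ − 9x³ − 9x². Remainder: 27x³ + 72x² + 54x − 34.
Step 3: lead(27x³ + 72x² + 54x − 34) ÷ lead(D) = 27x³ ÷ 3x² = 9x. Subtract (9x)·D = 27x³ + 81x² + 81x. Remainder: −9x² − 27x − 34.
Step 4: lead(−9x² − 27x − 34) ÷ lead(D) = −9x² ÷ 3x² = −3. Subtract (−3)·D = −9x² − 27x − 27. Remainder: −7.

R = [-7]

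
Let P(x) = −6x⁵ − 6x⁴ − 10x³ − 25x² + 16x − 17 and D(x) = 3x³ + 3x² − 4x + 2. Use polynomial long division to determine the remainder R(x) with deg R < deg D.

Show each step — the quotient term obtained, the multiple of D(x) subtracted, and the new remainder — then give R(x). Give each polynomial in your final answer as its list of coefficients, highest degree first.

Step 1: lead(−6x⁵ − 6x⁴ − 10x³ − 25x² + 16x − 17) ÷ lead(D) = −6x⁵ ÷ 3x³ = −2x². Subtract (−2x²)·D = −6x⁵ − 6x⁴ + 8x³ − 4x². Remainder: −18x³ − 21x² + 16x − 17.
Step 2: lead(−18x³ − 21x² + 16x − 17) ÷ lead(D) = −18x³ ÷ 3x³ = −6. Subtract (−6)·D = −18x³ − 18x² + 24x − 12. Remainder: −3x² − 8x − 5.

R = [-3, -8, -5]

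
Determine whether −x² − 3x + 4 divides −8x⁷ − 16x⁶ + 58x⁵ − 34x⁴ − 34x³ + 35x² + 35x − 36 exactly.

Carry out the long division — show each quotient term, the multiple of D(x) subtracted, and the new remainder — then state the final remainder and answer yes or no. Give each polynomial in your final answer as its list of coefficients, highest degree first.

Step 1: lead(−8x⁷ − 16x⁶ + 58x⁵ − 34x⁴ − 34x³ + 35x² + 35x − 36) ÷ lead(D) = −8x⁷ ÷ −x² = 8x⁵. Subtract (8x⁵)·D = −8x⁷ − 24x⁶ + 32x⁵. Remainder: 8x⁶ + 26x⁵ − 34x⁴ − 34x³ + 35x² + 35x − 36.
Step 2: lead(8x⁶ + 26x⁵ − 34x⁴ − 34x³ + 35x² + 35x − 36) ÷ lead(D) = 8x⁶ ÷ −x² = −8x⁴. Subtract (−8x⁴)·D = 8x⁶ + 24x⁵ − 32x⁴. Remainder: 2x⁵ − 2x⁴ − 34x³ + 35x² + 35x − 36.
Step 3: lead(2x⁵ − 2x⁴ − 34x³ + 35x² + 35x − 36) ÷ lead(D) = 2x⁵ ÷ −x² = −2x³. Subtract (−2x³)·D = 2x⁵ + 6x⁴ − 8x³. Remainder: −8x⁴ − 26x³ + 35x² + 35x − 36.
Step 4: lead(−8x⁴ − 26x³ + 35x² + 35x − 36) ÷ lead(D) = −8x⁴ ÷ −x² = 8x². Subtract (8x²)·D = −8x⁴ − 24x³ + 32x². Remainder: −2x³ + 3x² + 35x − 36.
Step 5: lead(−2x³ + 3x² + 35x − 36) ÷ lead(D) = −2x³ ÷ −x² = 2x. Subtract (2x)·D = −2x³ − 6x² + 8x. Remainder: 9x² + 27x − 36.
Step 6: lead(9x² + 27x − 36) ÷ lead(D) = 9x² ÷ −x² = −9. Subtract (−9)·D = 9x² + 27x − 36. Remainder: 0.

R = [0], so D(x) is a factor of P(x). yes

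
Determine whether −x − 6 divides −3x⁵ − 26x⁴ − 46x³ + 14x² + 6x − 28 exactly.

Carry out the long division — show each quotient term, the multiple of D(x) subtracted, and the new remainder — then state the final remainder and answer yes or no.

Step 1: lead(−3x⁵ − 26x⁴ − 46x³ + 14x² + 6x − 28) ÷ lead(D) = −3x⁵ ÷ −x = 3x⁴. Subtract (3x⁴)·D = −3x⁵ − 18x⁴. Remainder: −8x⁴ − 46x³ + 14x² + 6x − 28.
Step 2: lead(−8x⁴ − 46x³ + 14x² + 6x − 28) ÷ lead(D) = −8x⁴ ÷ −x = 8x³. Subtract (8x³)·D = −8x⁴ − 48x³. Remainder: 2x³ + 14x² + 6x − 28.
Step 3: lead(2x³ + 14x² + 6x − 28) ÷ lead(D) = 2x³ ÷ −x = −2x². Subtract (−2x²)·D = 2x³ + 12x². Remainder: 2x² + 6x − 28.
Step 4: lead(2x² + 6x − 28) ÷ lead(D) = 2x² ÷ −x = −2x. Subtract (−2x)·D = 2x² + 12x. Remainder: −6x − 28.
Step 5: lead(−6x − 28) ÷ lead(D) = −6x ÷ −x = 6. Subtract (6)·D = −6x − 36. Remainder: 8.

R(x) = 8, so D(x) is not a factor of P(x). no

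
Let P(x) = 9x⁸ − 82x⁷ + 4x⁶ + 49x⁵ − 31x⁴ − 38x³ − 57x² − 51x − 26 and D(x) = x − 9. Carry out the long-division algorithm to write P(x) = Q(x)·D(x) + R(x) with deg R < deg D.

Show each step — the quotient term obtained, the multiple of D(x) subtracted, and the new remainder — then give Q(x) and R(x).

Q(x) = 9x⁷ − x⁶ − 5x⁵ + 4x⁴ + 5x³ + 7x² + 6x + 3; R(x) = 1

Step 1: lead(9x⁸ − 82x⁷ + 4x⁶ + 49x⁵ − 31x⁴ − 38x³ − 57x² − 51x − 26) ÷ lead(D) = 9x⁸ ÷ x = 9x⁷. Subtract (9x⁷)·D = 9x⁸ − 81x⁷. Remainder: −x⁷ + 4x⁶ + 49x⁵ − 31x⁴ − 38x³ − 57x² − 51x − 26.
Step 2: lead(−x⁷ + 4x⁶ + 49x⁵ − 31x⁴ − 38x³ − 57x² − 51x − 26) ÷ lead(D) = −x⁷ ÷ x = −x⁶. Subtract (−x⁶)·D = −x⁷ + 9x⁶. Remainder: −5x⁶ + 49x⁵ − 31x⁴ − 38x³ − 57x² − 51x − 26.
Step 3: lead(−5x⁶ + 49x⁵ − 31x⁴ − 38x³ − 57x² − 51x − 26) ÷ lead(D) = −5x⁶ ÷ x = −5x⁵. Subtract (−5x⁵)·D = −5x⁶ + 45x⁵. Remainder: 4x⁵ − 31x⁴ − 38x³ − 57x² − 51x − 26.
Step 4: lead(4x⁵ − 31x⁴ − 38x³ − 57x² − 51x − 26) ÷ lead(D) = 4x⁵ ÷ x = 4x⁴. Subtract (4x⁴)·D = 4x⁵ − 36x⁴. Remainder: 5x⁴ − 38x³ − 57x² − 51x − 26.
Step 5: lead(5x⁴ − 38x³ − 57x² − 51x − 26) ÷ lead(D) = 5x⁴ ÷ x = 5x³. Subtract (5x³)·D = 5x⁴ − 45x³. Remainder: 7x³ − 57x² − 51x − 26.
Step 6: lead(7x³ − 57x² − 51x − 26) ÷ lead(D) = 7x³ ÷ x = 7x². Subtract (7x²)·D = 7x³ − 63x². Remainder: 6x² − 51x − 26.
Step 7: lead(6x² − 51x − 26) ÷ lead(D) = 6x² ÷ x = 6x. Subtract (6x)·D = 6x² − 54x. Remainder: 3x − 26.
Step 8: lead(3x − 26) ÷ lead(D) = 3x ÷ x = 3. Subtract (3)·D = 3x − 27. Remainder: 1.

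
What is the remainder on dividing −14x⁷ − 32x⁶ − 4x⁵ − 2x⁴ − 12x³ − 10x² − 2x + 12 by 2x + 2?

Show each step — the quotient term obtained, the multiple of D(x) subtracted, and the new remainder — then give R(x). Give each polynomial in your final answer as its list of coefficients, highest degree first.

Step 1: lead(−14x⁷ − 32x⁶ − 4x⁵ − 2x⁴ − 12x³ − 10x² − 2x + 12) ÷ lead(D) = −14x⁷ ÷ 2x = −7x⁶. Subtract (−7x⁶)·D = −14x⁷ − 14x⁶. Remainder: −18x⁶ − 4x⁵ − 2x⁴ − 12x³ − 10x² − 2x + 12.
Step 2: lead(−18x⁶ − 4x⁵ − 2x⁴ − 12x³ − 10x² − 2x + 12) ÷ lead(D) = −18x⁶ ÷ 2x = −9x⁵. Subtract (−9x⁵)·D = −18x⁶ − 18x⁵. Remainder: 14x⁵ − 2x⁴ − 12x³ − 10x² − 2x + 12.
Step 3: lead(14x⁵ − 2x⁴ − 12x³ − 10x² − 2x + 12) ÷ lead(D) = 14x⁵ ÷ 2x = 7x⁴. Subtract (7x⁴)·D = 14x⁵ + 14x⁴. Remainder: −16x⁴ − 12x³ − 10x² − 2x + 12.
Step 4: lead(−16x⁴ − 12x³ − 10x² − 2x + 12) ÷ lead(D) = −16x⁴ ÷ 2x = −8x³. Subtract (−8x³)·D = −16x⁴ − 16x³. Remainder: 4x³ − 10x² − 2x + 12.
Step 5: lead(4x³ − 10x² − 2x + 12) ÷ lead(D) = 4x³ ÷ 2x = 2x². Subtract (2x²)·D = 4x³ + 4x². Remainder: −14x² − 2x + 12.
Step 6: lead(−14x² − 2x + 12) ÷ lead(D) = −14x² ÷ 2x = −7x. Subtract (−7x)·D = −14x² − 14x. Remainder: 12x + 12.
Step 7: lead(12x + 12) ÷ lead(D) = 12x ÷ 2x = 6. Subtract (6)·D = 12x + 12. Remainder: 0.

R = [0]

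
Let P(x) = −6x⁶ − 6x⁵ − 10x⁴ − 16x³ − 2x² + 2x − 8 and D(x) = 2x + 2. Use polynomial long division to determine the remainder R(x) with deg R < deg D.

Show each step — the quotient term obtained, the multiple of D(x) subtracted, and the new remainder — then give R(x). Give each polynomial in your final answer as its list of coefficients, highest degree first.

R = [-6]

Step 1: lead(−6x⁶ − 6x⁵ − 10x⁴ − 16x³ − 2x² + 2x − 8) ÷ lead(D) = −6x⁶ ÷ 2x = −3x⁵. Subtract (−3x⁵)·D = −6x⁶ − 6x⁵. Remainder: −10x⁴ − 16x³ − 2x² + 2x − 8.
Step 2: lead(−10x⁴ − 16x³ − 2x² + 2x − 8) ÷ lead(D) = −10x⁴ ÷ 2x = −5x³. Subtract (−5x³)·D = −10x⁴ − 10x³. Remainder: −6x³ − 2x² + 2x − 8.
Step 3: lead(−6x³ − 2x² + 2x − 8) ÷ lead(D) = −6x³ ÷ 2x = −3x². Subtract (−3x²)·D = −6x³ − 6x². Remainder: 4x² + 2x − 8.
Step 4: lead(4x² + 2x − 8) ÷ lead(D) = 4x² ÷ 2x = 2x. Subtract (2x)·D = 4x² + 4x. Remainder: −2x − 8.
Step 5: lead(−2x − 8) ÷ lead(D) = −2x ÷ 2x = −1. Subtract (−1)·D = −2x − 2. Remainder: −6.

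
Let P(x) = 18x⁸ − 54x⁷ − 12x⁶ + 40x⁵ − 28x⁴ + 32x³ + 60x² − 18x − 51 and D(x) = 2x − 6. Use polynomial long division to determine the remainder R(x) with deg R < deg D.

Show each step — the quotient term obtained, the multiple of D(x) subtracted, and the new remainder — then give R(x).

R(x) = 3

Step 1: lead(18x⁸ − 54x⁷ − 12x⁶ + 40x⁵ − 28x⁴ + 32x³ + 60x² − 18x − 51) ÷ lead(D) = 18x⁸ ÷ 2x = 9x⁷. Subtract (9x⁷)·D = 18x⁸ − 54x⁷. Remainder: −12x⁶ + 40x⁵ − 28x⁴ + 32x³ + 60x² − 18x − 51.
Step 2: lead(−12x⁶ + 40x⁵ − 28x⁴ + 32x³ + 60x² − 18x − 51) ÷ lead(D) = −12x⁶ ÷ 2x = −6x⁵. Subtract (−6x⁵)·D = −12x⁶ + 36x⁵. Remainder: 4x⁵ − 28x⁴ + 32x³ + 60x² − 18x − 51.
Step 3: lead(4x⁵ − 28x⁴ + 32x³ + 60x² − 18x − 51) ÷ lead(D) = 4x⁵ ÷ 2x = 2x⁴. Subtract (2x⁴)·D = 4x⁵ − 12x⁴. Remainder: −16x⁴ + 32x³ + 60x² − 18x − 51.
Step 4: lead(−16x⁴ + 32x³ + 60x² − 18x − 51) ÷ lead(D) = −16x⁴ ÷ 2x = −8x³. Subtract (−8x³)·D = −16x⁴ + 48x³. Remainder: −16x³ + 60x² − 18x − 51.
Step 5: lead(−16x³ + 60x² − 18x − 51) ÷ lead(D) = −16x³ ÷ 2x = −8x². Subtract (−8x²)·D = −16x³ + 48x². Remainder: 12x² − 18x − 51.
Step 6: lead(12x² − 18x − 51) ÷ lead(D) = 12x² ÷ 2x = 6x. Subtract (6x)·D = 12x² − 36x. Remainder: 18x − 51.
Step 7: lead(18x − 51) ÷ lead(D) = 18x ÷ 2x = 9. Subtract (9)·D = 18x − 54. Remainder: 3.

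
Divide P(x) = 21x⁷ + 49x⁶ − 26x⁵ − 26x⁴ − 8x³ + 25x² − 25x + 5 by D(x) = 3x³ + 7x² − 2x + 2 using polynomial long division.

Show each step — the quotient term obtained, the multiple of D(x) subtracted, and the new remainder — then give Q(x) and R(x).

Q(x) = 7x⁴ − 4x² − 4x + 4; R(x) = −3x² − 9x − 3

Step 1: lead(21x⁷ + 49x⁶ − 26x⁵ − 26x⁴ − 8x³ + 25x² − 25x + 5) ÷ lead(D) = 21x⁷ ÷ 3x³ = 7x⁴. Subtract (7x⁴)·D = 21x⁷ + 49x⁶ − 14x⁵ + 14x⁴. Remainder: −12x⁵ − 40x⁴ − 8x³ + 25x² − 25x + 5.
Step 2: lead(−12x⁵ − 40x⁴ − 8x³ + 25x² − 25x + 5) ÷ lead(D) = −12x⁵ ÷ 3x³ = −4x². Subtract (−4x²)·D = −12x⁵ − 28x⁴ + 8x³ − 8x². Remainder: −12x⁴ − 16x³ + 33x² − 25x + 5.
Step 3: lead(−12x⁴ − 16x³ + 33x² − 25x + 5) ÷ lead(D) = −12x⁴ ÷ 3x³ = −4x. Subtract (−4x)·D = −12x⁴ − 28x³ + 8x² − 8x. Remainder: 12x³ + 25x² − 17x + 5.
Step 4: lead(12x³ + 25x² − 17x + 5) ÷ lead(D) = 12x³ ÷ 3x³ = 4. Subtract (4)·D = 12x³ + 28x² − 8x + 8. Remainder: −3x² − 9x − 3.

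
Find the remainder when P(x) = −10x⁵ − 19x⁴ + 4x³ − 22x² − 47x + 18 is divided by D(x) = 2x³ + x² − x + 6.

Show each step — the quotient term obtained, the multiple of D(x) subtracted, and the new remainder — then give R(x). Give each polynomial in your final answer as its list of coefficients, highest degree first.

R = [-2, -2, 0]

Step 1: lead(−10x⁵ − 19x⁴ + 4x³ − 22x² − 47x + 18) ÷ lead(D) = −10x⁵ ÷ 2x³ = −5x². Subtract (−5x²)·D = −10x⁵ − 5x⁴ + 5x³ − 30x². Remainder: −14x⁴ − x³ + 8x² − 47x + 18.
Step 2: lead(−14x⁴ − x³ + 8x² − 47x + 18) ÷ lead(D) = −14x⁴ ÷ 2x³ = −7x. Subtract (−7x)·D = −14x⁴ − 7x³ + 7x² − 42x. Remainder: 6x³ + x² − 5x + 18.
Step 3: lead(6x³ + x² − 5x + 18) ÷ lead(D) = 6x³ ÷ 2x³ = 3. Subtract (3)·D = 6x³ + 3x² − 3x + 18. Remainder: −2x² − 2x.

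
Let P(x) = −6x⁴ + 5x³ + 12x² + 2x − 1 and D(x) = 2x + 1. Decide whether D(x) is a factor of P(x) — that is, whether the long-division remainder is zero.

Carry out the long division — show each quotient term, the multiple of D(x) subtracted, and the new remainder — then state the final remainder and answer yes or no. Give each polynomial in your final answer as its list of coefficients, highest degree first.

R = [0], so D(x) is a factor of P(x). yes

Step 1: lead(−6x⁴ + 5x³ + 12x² + 2x − 1) ÷ lead(D) = −6x⁴ ÷ 2x = −3x³. Subtract (−3x³)·D = −6x⁴ − 3x³. Remainder: 8x³ + 12x² + 2x − 1.
Step 2: lead(8x³ + 12x² + 2x − 1) ÷ lead(D) = 8x³ ÷ 2x = 4x². Subtract (4x²)·D = 8x³ + 4x². Remainder: 8x² + 2x − 1.
Step 3: lead(8x² + 2x − 1) ÷ lead(D) = 8x² ÷ 2x = 4x. Subtract (4x)·D = 8x² + 4x. Remainder: −2x − 1.
Step 4: lead(−2x − 1) ÷ lead(D) = −2x ÷ 2x = −1. Subtract (−1)·D = −2x − 1. Remainder: 0.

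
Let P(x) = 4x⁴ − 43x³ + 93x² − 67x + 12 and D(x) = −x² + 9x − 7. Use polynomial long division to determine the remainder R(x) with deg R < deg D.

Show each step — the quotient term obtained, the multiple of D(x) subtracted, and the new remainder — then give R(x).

R(x) = −2

Step 1: lead(4x⁴ − 43x³ + 93x² − 67x + 12) ÷ lead(D) = 4x⁴ ÷ −x² = −4x². Subtract (−4x²)·D = 4x⁴ − 36x³ + 28x². Remainder: −7x³ + 65x² − 67x + 12.
Step 2: lead(−7x³ + 65x² − 67x + 12) ÷ lead(D) = −7x³ ÷ −x² = 7x. Subtract (7x)·D = −7x³ + 63x² − 49x. Remainder: 2x² − 18x + 12.
Step 3: lead(2x² − 18x + 12) ÷ lead(D) = 2x² ÷ −x² = −2. Subtract (−2)·D = 2x² − 18x + 14. Remainder: −2.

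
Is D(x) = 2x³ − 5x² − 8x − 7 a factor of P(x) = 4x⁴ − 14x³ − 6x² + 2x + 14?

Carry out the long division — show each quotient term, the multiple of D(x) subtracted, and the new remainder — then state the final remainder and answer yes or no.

R(x) = 0, so D(x) is a factor of P(x). yes

Step 1: lead(4x⁴ − 14x³ − 6x² + 2x + 14) ÷ lead(D) = 4x⁴ ÷ 2x³ = 2x. Subtract (2x)·D = 4x⁴ − 10x³ − 16x² − 14x. Remainder: −4x³ + 10x² + 16x + 14.
Step 2: lead(−4x³ + 10x² + 16x + 14) ÷ lead(D) = −4x³ ÷ 2x³ = −2. Subtract (−2)·D = −4x³ + 10x² + 16x + 14. Remainder: 0.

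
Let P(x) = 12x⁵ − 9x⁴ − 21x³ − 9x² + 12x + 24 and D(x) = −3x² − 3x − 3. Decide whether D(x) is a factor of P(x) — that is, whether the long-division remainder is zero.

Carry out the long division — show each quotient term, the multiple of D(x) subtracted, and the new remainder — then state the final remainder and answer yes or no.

R(x) = 0, so D(x) is a factor of P(x). yes

Step 1: lead(12x⁵ − 9x⁴ − 21x³ − 9x² + 12x + 24) ÷ lead(D) = 12x⁵ ÷ −3x² = −4x³. Subtract (−4x³)·D = 12x⁵ + 12x⁴ + 12x³. Remainder: −21x⁴ − 33x³ − 9x² + 12x + 24.
Step 2: lead(−21x⁴ − 33x³ − 9x² + 12x + 24) ÷ lead(D) = −21x⁴ ÷ −3x² = 7x². Subtract (7x²)·D = −21x⁴ − 21x³ − 21x². Remainder: −12x³ + 12x² + 12x + 24.
Step 3: lead(−12x³ + 12x² + 12x + 24) ÷ lead(D) = −12x³ ÷ −3x² = 4x. Subtract (4x)·D = −12x³ − 12x² − 12x. Remainder: 24x² + 24x + 24.
Step 4: lead(24x² + 24x + 24) ÷ lead(D) = 24x² ÷ −3x² = −8. Subtract (−8)·D = 24x² + 24x + 24. Remainder: 0.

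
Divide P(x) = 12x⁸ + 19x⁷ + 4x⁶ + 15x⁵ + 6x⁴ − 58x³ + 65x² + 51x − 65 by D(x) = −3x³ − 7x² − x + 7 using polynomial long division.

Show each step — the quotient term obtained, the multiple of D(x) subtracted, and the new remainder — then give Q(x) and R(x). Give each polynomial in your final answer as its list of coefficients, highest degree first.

Step 1: lead(12x⁸ + 19x⁷ + 4x⁶ + 15x⁵ + 6x⁴ − 58x³ + 65x² + 51x − 65) ÷ lead(D) = 12x⁸ ÷ −3x³ = −4x⁵. Subtract (−4x⁵)·D = 12x⁸ + 28x⁷ + 4x⁶ − 28x⁵. Remainder: −9x⁷ + 43x⁵ + 6x⁴ − 58x³ + 65x² + 51x − 65.
Step 2: lead(−9x⁷ + 43x⁵ + 6x⁴ − 58x³ + 65x² + 51x − 65) ÷ lead(D) = −9x⁷ ÷ −3x³ = 3x⁴. Subtract (3x⁴)·D = −9x⁷ − 21x⁶ − 3x⁵ + 21x⁴. Remainder: 21x⁶ + 46x⁵ − 15x⁴ − 58x³ + 65x² + 51x − 65.
Step 3: lead(21x⁶ + 46x⁵ − 15x⁴ − 58x³ + 65x² + 51x − 65) ÷ lead(D) = 21x⁶ ÷ −3x³ = −7x³. Subtract (−7x³)·D = 21x⁶ + 49x⁵ + 7x⁴ − 49x³. Remainder: −3x⁵ − 22x⁴ − 9x³ + 65x² + 51x − 65.
Step 4: lead(−3x⁵ − 22x⁴ − 9x³ + 65x² + 51x − 65) ÷ lead(D) = −3x⁵ ÷ −3x³ = x². Subtract (x²)·D = −3x⁵ − 7x⁴ − x³ + 7x². Remainder: −15x⁴ − 8x³ + 58x² + 51x − 65.
Step 5: lead(−15x⁴ − 8x³ + 58x² + 51x − 65) ÷ lead(D) = −15x⁴ ÷ −3x³ = 5x. Subtract (5x)·D = −15x⁴ − 35x³ − 5x² + 35x. Remainder: 27x³ + 63x² + 16x − 65.
Step 6: lead(27x³ + 63x² + 16x − 65) ÷ lead(D) = 27x³ ÷ −3x³ = −9. Subtract (−9)·D = 27x³ + 63x² + 9x − 63. Remainder: 7x − 2.

Q = [-4, 3, -7, 1, 5, -9]; R = [7, -2]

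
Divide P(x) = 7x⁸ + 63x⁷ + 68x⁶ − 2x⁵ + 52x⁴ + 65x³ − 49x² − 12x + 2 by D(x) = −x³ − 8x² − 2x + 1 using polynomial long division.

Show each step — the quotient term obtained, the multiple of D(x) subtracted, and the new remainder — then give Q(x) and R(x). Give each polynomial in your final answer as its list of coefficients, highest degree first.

Step 1: lead(7x⁸ + 63x⁷ + 68x⁶ − 2x⁵ + 52x⁴ + 65x³ − 49x² − 12x + 2) ÷ lead(D) = 7x⁸ ÷ −x³ = −7x⁵. Subtract (−7x⁵)·D = 7x⁸ + 56x⁷ + 14x⁶ − 7x⁵. Remainder: 7x⁷ + 54x⁶ + 5x⁵ + 52x⁴ + 65x³ − 49x² − 12x + 2.
Step 2: lead(7x⁷ + 54x⁶ + 5x⁵ + 52x⁴ + 65x³ − 49x² − 12x + 2) ÷ lead(D) = 7x⁷ ÷ −x³ = −7x⁴. Subtract (−7x⁴)·D = 7x⁷ + 56x⁶ + 14x⁵ − 7x⁴. Remainder: −2x⁶ − 9x⁵ + 59x⁴ + 65x³ − 49x² − 12x + 2.
Step 3: lead(−2x⁶ − 9x⁵ + 59x⁴ + 65x³ − 49x² − 12x + 2) ÷ lead(D) = −2x⁶ ÷ −x³ = 2x³. Subtract (2x³)·D = −2x⁶ − 16x⁵ − 4x⁴ + 2x³. Remainder: 7x⁵ + 63x⁴ + 63x³ − 49x² − 12x + 2.
Step 4: lead(7x⁵ + 63x⁴ + 63x³ − 49x² − 12x + 2) ÷ lead(D) = 7x⁵ ÷ −x³ = −7x². Subtract (−7x²)·D = 7x⁵ + 56x⁴ + 14x³ − 7x². Remainder: 7x⁴ + 49x³ − 42x² − 12x + 2.
Step 5: lead(7x⁴ + 49x³ − 42x² − 12x + 2) ÷ lead(D) = 7x⁴ ÷ −x³ = −7x. Subtract (−7x)·D = 7x⁴ + 56x³ + 14x² − 7x. Remainder: −7x³ − 56x² − 5x + 2.
Step 6: lead(−7x³ − 56x² − 5x + 2) ÷ lead(D) = −7x³ ÷ −x³ = 7. Subtract (7)·D = −7x³ − 56x² − 14x + 7. Remainder: 9x − 5.

Q = [-7, -7, 2, -7, -7, 7]; R = [9, -5]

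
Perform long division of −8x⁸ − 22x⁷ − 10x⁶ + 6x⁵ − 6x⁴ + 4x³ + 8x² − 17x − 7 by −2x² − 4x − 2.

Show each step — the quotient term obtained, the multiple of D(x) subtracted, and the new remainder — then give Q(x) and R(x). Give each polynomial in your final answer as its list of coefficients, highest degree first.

Q = [4, 3, -5, 4, 0, -6, 8]; R = [3, 9]

Step 1: lead(−8x⁸ − 22x⁷ − 10x⁶ + 6x⁵ − 6x⁴ + 4x³ + 8x² − 17x − 7) ÷ lead(D) = −8x⁸ ÷ −2x² = 4x⁶. Subtract (4x⁶)·D = −8x⁸ − 16x⁷ − 8x⁶. Remainder: −6x⁷ − 2x⁶ + 6x⁵ − 6x⁴ + 4x³ + 8x² − 17x − 7.
Step 2: lead(−6x⁷ − 2x⁶ + 6x⁵ − 6x⁴ + 4x³ + 8x² − 17x − 7) ÷ lead(D) = −6x⁷ ÷ −2x² = 3x⁵. Subtract (3x⁵)·D = −6x⁷ − 12x⁶ − 6x⁵. Remainder: 10x⁶ + 12x⁵ − 6x⁴ + 4x³ + 8x² − 17x − 7.
Step 3: lead(10x⁶ + 12x⁵ − 6x⁴ + 4x³ + 8x² − 17x − 7) ÷ lead(D) = 10x⁶ ÷ −2x² = −5x⁴. Subtract (−5x⁴)·D = 10x⁶ + 20x⁵ + 10x⁴. Remainder: −8x⁵ − 16x⁴ + 4x³ + 8x² − 17x − 7.
Step 4: lead(−8x⁵ − 16x⁴ + 4x³ + 8x² − 17x − 7) ÷ lead(D) = −8x⁵ ÷ −2x² = 4x³. Subtract (4x³)·D = −8x⁵ − 16x⁴ − 8x³. Remainder: 12x³ + 8x² − 17x − 7.
Step 5: lead(12x³ + 8x² − 17x − 7) ÷ lead(D) = 12x³ ÷ −2x² = −6x. Subtract (−6x)·D = 12x³ + 24x² + 12x. Remainder: −16x² − 29x − 7.
Step 6: lead(−16x² − 29x − 7) ÷ lead(D) = −16x² ÷ −2x² = 8. Subtract (8)·D = −16x² − 32x − 16. Remainder: 3x + 9.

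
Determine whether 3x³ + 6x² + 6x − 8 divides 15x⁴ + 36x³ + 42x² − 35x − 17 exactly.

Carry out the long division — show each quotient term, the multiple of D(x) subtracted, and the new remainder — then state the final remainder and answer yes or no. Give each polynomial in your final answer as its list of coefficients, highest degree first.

R = [-7, -1], so D(x) is not a factor of P(x). no

Step 1: lead(15x⁴ + 36x³ + 42x² − 35x − 17) ÷ lead(D) = 15x⁴ ÷ 3x³ = 5x. Subtract (5x)·D = 15x⁴ + 30x³ + 30x² − 40x. Remainder: 6x³ + 12x² + 5x − 17.
Step 2: lead(6x³ + 12x² + 5x − 17) ÷ lead(D) = 6x³ ÷ 3x³ = 2. Subtract (2)·D = 6x³ + 12x² + 12x − 16. Remainder: −7x − 1.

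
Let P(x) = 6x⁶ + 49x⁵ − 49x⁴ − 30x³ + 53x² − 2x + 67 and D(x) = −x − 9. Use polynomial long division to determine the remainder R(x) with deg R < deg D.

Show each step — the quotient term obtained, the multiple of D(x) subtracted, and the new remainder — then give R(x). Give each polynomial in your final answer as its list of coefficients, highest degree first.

Step 1: lead(6x⁶ + 49x⁵ − 49x⁴ − 30x³ + 53x² − 2x + 67) ÷ lead(D) = 6x⁶ ÷ −x = −6x⁵. Subtract (−6x⁵)·D = 6x⁶ + 54x⁵. Remainder: −5x⁵ − 49x⁴ − 30x³ + 53x² − 2x + 67.
Step 2: lead(−5x⁵ − 49x⁴ − 30x³ + 53x² − 2x + 67) ÷ lead(D) = −5x⁵ ÷ −x = 5x⁴. Subtract (5x⁴)·D = −5x⁵ − 45x⁴. Remainder: −4x⁴ − 30x³ + 53x² − 2x + 67.
Step 3: lead(−4x⁴ − 30x³ + 53x² − 2x + 67) ÷ lead(D) = −4x⁴ ÷ −x = 4x³. Subtract (4x³)·D = −4x⁴ − 36x³. Remainder: 6x³ + 53x² − 2x + 67.
Step 4: lead(6x³ + 53x² − 2x + 67) ÷ lead(D) = 6x³ ÷ −x = −6x². Subtract (−6x²)·D = 6x³ + 54x². Remainder: −x² − 2x + 67.
Step 5: lead(−x² − 2x + 67) ÷ lead(D) = −x² ÷ −x = x. Subtract (x)·D = −x² − 9x. Remainder: 7x + 67.
Step 6: lead(7x + 67) ÷ lead(D) = 7x ÷ −x = −7. Subtract (−7)·D = 7x + 63. Remainder: 4.

R = [4]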